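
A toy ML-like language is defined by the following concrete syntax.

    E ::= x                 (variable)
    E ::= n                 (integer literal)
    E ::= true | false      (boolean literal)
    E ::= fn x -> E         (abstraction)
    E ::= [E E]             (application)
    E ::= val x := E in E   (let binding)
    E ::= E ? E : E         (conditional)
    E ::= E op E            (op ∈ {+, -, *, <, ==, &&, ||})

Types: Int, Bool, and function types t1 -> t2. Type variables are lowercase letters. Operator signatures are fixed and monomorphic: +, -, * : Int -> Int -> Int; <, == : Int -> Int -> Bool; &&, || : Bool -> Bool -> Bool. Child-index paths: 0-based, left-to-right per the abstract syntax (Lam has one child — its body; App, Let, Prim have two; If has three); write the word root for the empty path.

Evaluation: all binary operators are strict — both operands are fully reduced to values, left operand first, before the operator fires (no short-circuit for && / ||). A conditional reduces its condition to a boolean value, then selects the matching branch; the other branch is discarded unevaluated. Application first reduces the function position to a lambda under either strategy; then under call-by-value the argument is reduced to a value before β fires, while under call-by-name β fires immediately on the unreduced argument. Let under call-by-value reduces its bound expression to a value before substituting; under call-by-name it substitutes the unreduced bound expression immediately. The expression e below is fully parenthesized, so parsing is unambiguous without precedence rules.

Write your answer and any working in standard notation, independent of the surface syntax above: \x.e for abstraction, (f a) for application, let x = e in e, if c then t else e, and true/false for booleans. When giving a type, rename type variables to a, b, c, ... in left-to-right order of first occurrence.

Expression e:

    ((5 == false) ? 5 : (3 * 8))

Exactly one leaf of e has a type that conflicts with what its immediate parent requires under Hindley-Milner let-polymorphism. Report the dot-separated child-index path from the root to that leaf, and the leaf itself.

Answer: 0.1 : false

Working:
  unify Int ~ Int
  unify Bool ~ Int
  FAIL: mismatch Bool ~ Int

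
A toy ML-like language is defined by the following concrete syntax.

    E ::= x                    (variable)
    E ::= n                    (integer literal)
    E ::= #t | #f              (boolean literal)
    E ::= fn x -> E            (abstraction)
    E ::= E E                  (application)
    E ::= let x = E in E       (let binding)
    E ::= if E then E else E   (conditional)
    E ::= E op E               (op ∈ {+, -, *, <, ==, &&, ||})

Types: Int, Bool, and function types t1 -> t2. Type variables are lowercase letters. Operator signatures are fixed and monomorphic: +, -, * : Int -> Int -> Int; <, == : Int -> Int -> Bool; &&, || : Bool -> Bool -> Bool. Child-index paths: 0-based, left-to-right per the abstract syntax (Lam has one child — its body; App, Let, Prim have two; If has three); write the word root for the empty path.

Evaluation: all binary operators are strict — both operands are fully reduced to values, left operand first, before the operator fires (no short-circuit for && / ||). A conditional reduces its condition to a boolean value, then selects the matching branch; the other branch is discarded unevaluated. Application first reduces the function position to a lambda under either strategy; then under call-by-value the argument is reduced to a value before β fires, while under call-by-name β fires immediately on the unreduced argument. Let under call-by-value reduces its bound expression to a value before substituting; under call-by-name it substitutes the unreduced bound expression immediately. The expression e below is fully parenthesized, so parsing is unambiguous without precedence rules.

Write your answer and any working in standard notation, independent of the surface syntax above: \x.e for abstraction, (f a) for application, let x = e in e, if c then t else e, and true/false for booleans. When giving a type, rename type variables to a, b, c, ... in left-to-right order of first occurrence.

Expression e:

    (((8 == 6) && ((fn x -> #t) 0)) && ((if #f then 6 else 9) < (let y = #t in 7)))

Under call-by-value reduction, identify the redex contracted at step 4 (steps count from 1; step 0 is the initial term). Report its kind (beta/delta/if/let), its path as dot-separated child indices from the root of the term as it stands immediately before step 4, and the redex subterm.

Working:
step 0: (((8 == 6) && ((\x.true) 0)) && ((if false then 6 else 9) < (let y = true in 7)))
step 1: [delta@0.0] ((false && ((\x.true) 0)) && ((if false then 6 else 9) < (let y = true in 7)))
step 2: [beta@0.1] ((false && true) && ((if false then 6 else 9) < (let y = true in 7)))
step 3: [delta@0] (false && ((if false then 6 else 9) < (let y = true in 7)))
step 4: [if@1.0] (false && (9 < (let y = true in 7)))

Answer: if at 1.0 : (if false then 6 else 9)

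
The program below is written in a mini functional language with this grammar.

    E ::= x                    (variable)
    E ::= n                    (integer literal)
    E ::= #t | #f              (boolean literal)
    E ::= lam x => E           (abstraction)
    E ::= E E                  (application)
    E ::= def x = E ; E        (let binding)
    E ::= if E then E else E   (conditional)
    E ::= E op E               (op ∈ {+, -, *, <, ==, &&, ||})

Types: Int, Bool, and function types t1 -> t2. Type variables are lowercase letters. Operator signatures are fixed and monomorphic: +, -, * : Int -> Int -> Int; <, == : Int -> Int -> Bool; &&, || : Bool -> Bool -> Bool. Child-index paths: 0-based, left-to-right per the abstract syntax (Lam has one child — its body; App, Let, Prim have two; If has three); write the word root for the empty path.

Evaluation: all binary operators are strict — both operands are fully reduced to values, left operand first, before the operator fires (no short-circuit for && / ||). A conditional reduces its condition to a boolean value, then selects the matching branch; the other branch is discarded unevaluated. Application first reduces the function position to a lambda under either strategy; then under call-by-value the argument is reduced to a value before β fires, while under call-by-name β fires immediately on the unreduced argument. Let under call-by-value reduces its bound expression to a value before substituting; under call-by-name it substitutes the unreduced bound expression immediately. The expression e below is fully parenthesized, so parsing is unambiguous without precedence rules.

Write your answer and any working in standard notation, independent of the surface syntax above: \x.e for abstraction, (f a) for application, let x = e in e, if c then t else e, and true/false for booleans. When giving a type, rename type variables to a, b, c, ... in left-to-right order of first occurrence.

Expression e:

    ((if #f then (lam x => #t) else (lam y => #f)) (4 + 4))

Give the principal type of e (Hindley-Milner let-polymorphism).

Answer: Bool

Working:
  unify Bool ~ Bool
\x._ : a -> Bool
\y._ : b -> Bool
  unify a -> Bool ~ b -> Bool
  unify a ~ b
  unify Bool ~ Bool
  unify Int ~ Int
  unify Int ~ Int
  unify b -> Bool ~ Int -> c
  unify b ~ Int
  unify Bool ~ c
_ _ : Bool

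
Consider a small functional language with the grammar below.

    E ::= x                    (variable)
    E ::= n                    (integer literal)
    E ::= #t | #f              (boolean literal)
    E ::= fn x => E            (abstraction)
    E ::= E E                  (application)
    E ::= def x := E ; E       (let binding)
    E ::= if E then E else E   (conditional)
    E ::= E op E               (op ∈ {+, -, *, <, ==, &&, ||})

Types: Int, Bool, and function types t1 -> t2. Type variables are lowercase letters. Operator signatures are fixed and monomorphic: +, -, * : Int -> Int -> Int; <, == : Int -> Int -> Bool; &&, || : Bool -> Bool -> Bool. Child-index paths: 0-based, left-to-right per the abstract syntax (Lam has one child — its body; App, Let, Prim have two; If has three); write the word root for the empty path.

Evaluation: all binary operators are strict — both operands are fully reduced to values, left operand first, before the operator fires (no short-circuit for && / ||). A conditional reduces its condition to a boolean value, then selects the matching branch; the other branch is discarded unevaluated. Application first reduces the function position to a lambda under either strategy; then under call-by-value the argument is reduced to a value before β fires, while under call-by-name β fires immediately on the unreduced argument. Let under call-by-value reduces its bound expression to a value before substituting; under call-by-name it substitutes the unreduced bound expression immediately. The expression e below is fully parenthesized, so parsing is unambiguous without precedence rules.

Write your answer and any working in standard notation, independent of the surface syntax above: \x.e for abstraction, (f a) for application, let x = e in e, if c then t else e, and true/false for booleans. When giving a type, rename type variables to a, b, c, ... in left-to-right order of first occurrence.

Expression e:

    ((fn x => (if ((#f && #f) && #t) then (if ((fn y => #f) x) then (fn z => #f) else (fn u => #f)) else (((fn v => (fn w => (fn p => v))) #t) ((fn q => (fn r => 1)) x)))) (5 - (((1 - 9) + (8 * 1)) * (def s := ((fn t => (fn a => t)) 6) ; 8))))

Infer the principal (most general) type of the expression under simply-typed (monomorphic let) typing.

Answer: a -> Bool

Derivation:
  unify Bool ~ Bool
  unify Bool ~ Bool
  unify Bool ~ Bool
  unify Bool ~ Bool
  unify Bool ~ Bool
\y._ : b -> Bool
x : a
  unify b -> Bool ~ a -> c
  unify b ~ a
  unify Bool ~ c
_ _ : Bool
  unify Bool ~ Bool
\z._ : d -> Bool
\u._ : e -> Bool
  unify d -> Bool ~ e -> Bool
  unify d ~ e
  unify Bool ~ Bool
v : f
\p._ : h -> f
\w._ : g -> h -> f
\v._ : f -> g -> h -> f
  unify f -> g -> h -> f ~ Bool -> i
  unify f ~ Bool
  unify g -> h -> Bool ~ i
_ _ : g -> h -> Bool
\r._ : k -> Int
\q._ : j -> k -> Int
x : a
  unify j -> k -> Int ~ a -> l
  unify j ~ a
  unify k -> Int ~ l
_ _ : k -> Int
  unify g -> h -> Bool ~ (k -> Int) -> m
  unify g ~ k -> Int
  unify h -> Bool ~ m
_ _ : h -> Bool
  unify e -> Bool ~ h -> Bool
  unify e ~ h
  unify Bool ~ Bool
\x._ : a -> h -> Bool
  unify Int ~ Int
  unify Int ~ Int
  unify Int ~ Int
  unify Int ~ Int
  unify Int ~ Int
  unify Int ~ Int
  unify Int ~ Int
  unify Int ~ Int
t : n
\a._ : o -> n
\t._ : n -> o -> n
  unify n -> o -> n ~ Int -> p
  unify n ~ Int
  unify o -> Int ~ p
_ _ : o -> Int
let s : o -> Int
  unify Int ~ Int
  unify Int ~ Int
  unify a -> h -> Bool ~ Int -> q
  unify a ~ Int
  unify h -> Bool ~ q
_ _ : h -> Bool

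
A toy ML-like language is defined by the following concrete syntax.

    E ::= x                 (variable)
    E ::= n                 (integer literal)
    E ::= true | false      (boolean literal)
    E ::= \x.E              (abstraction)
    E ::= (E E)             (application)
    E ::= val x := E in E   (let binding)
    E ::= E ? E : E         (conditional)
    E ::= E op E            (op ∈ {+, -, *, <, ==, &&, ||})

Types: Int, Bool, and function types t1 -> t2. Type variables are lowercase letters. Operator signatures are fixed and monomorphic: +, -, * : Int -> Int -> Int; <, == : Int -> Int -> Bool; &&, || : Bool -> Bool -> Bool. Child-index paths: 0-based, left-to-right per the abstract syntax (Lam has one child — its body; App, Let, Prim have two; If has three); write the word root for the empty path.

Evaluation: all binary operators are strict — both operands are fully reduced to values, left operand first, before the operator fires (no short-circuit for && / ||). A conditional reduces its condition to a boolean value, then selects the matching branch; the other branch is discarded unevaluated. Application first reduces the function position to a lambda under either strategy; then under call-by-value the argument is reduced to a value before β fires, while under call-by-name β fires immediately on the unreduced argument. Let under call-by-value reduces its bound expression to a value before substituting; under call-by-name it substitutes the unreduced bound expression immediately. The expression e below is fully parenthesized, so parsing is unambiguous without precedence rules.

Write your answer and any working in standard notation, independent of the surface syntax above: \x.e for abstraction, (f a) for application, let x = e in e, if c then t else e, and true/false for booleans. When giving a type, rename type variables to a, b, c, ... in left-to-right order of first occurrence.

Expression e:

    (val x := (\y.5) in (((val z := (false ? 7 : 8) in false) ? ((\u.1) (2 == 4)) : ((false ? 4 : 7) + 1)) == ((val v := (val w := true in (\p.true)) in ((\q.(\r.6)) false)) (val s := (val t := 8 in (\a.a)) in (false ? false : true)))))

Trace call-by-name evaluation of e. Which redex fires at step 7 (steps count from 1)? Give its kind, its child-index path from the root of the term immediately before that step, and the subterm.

Working:
step 0: (let x = (\y.5) in ((if (let z = (if false then 7 else 8) in false) then ((\u.1) (2 == 4)) else ((if false then 4 else 7) + 1)) == ((let v = (let w = true in (\p.true)) in ((\q.(\r.6)) false)) (let s = (let t = 8 in (\a.a)) in (if false then false else true)))))
step 1: [let@root] ((if (let z = (if false then 7 else 8) in false) then ((\u.1) (2 == 4)) else ((if false then 4 else 7) + 1)) == ((let v = (let w = true in (\p.true)) in ((\q.(\r.6)) false)) (let s = (let t = 8 in (\a.a)) in (if false then false else true))))
step 2: [let@0.0] ((if false then ((\u.1) (2 == 4)) else ((if false then 4 else 7) + 1)) == ((let v = (let w = true in (\p.true)) in ((\q.(\r.6)) false)) (let s = (let t = 8 in (\a.a)) in (if false then false else true))))
step 3: [if@0] (((if false then 4 else 7) + 1) == ((let v = (let w = true in (\p.true)) in ((\q.(\r.6)) false)) (let s = (let t = 8 in (\a.a)) in (if false then false else true))))
step 4: [if@0.0] ((7 + 1) == ((let v = (let w = true in (\p.true)) in ((\q.(\r.6)) false)) (let s = (let t = 8 in (\a.a)) in (if false then false else true))))
step 5: [delta@0] (8 == ((let v = (let w = true in (\p.true)) in ((\q.(\r.6)) false)) (let s = (let t = 8 in (\a.a)) in (if false then false else true))))
step 6: [let@1.0] (8 == (((\q.(\r.6)) false) (let s = (let t = 8 in (\a.a)) in (if false then false else true))))
step 7: [beta@1.0] (8 == ((\r.6) (let s = (let t = 8 in (\a.a)) in (if false then false else true))))

Answer: beta at 1.0 : ((\q.(\r.6)) false)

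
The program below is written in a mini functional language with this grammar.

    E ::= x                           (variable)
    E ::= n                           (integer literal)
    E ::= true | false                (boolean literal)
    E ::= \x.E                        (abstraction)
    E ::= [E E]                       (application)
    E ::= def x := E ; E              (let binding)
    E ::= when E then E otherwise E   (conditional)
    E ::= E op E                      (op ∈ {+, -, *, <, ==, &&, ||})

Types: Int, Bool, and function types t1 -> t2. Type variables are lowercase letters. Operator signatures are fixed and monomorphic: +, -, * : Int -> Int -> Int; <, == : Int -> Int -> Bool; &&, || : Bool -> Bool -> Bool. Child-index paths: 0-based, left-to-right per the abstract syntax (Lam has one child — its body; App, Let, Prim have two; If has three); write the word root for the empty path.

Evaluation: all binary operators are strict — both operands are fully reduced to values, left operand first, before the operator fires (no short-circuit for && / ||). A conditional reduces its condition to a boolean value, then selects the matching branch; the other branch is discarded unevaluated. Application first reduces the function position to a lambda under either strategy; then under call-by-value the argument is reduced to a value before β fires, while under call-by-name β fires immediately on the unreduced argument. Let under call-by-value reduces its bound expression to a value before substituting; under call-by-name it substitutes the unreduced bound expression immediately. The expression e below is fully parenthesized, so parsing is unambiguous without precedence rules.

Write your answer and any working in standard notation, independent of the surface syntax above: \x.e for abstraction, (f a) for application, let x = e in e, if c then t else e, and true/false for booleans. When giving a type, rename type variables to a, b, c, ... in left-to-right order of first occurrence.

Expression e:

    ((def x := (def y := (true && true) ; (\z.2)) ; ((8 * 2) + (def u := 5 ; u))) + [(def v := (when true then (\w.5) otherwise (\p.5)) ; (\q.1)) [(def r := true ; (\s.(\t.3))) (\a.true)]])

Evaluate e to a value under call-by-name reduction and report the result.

Answer: 22

Trace:
step 0: ((let x = (let y = (true && true) in (\z.2)) in ((8 * 2) + (let u = 5 in u))) + ((let v = (if true then (\w.5) else (\p.5)) in (\q.1)) ((let r = true in (\s.(\t.3))) (\a.true))))
step 1: [let@0] (((8 * 2) + (let u = 5 in u)) + ((let v = (if true then (\w.5) else (\p.5)) in (\q.1)) ((let r = true in (\s.(\t.3))) (\a.true))))
step 2: [delta@0.0] ((16 + (let u = 5 in u)) + ((let v = (if true then (\w.5) else (\p.5)) in (\q.1)) ((let r = true in (\s.(\t.3))) (\a.true))))
step 3: [let@0.1] ((16 + 5) + ((let v = (if true then (\w.5) else (\p.5)) in (\q.1)) ((let r = true in (\s.(\t.3))) (\a.true))))
step 4: [delta@0] (21 + ((let v = (if true then (\w.5) else (\p.5)) in (\q.1)) ((let r = true in (\s.(\t.3))) (\a.true))))
step 5: [let@1.0] (21 + ((\q.1) ((let r = true in (\s.(\t.3))) (\a.true))))
step 6: [beta@1] (21 + 1)
step 7: [delta@root] 22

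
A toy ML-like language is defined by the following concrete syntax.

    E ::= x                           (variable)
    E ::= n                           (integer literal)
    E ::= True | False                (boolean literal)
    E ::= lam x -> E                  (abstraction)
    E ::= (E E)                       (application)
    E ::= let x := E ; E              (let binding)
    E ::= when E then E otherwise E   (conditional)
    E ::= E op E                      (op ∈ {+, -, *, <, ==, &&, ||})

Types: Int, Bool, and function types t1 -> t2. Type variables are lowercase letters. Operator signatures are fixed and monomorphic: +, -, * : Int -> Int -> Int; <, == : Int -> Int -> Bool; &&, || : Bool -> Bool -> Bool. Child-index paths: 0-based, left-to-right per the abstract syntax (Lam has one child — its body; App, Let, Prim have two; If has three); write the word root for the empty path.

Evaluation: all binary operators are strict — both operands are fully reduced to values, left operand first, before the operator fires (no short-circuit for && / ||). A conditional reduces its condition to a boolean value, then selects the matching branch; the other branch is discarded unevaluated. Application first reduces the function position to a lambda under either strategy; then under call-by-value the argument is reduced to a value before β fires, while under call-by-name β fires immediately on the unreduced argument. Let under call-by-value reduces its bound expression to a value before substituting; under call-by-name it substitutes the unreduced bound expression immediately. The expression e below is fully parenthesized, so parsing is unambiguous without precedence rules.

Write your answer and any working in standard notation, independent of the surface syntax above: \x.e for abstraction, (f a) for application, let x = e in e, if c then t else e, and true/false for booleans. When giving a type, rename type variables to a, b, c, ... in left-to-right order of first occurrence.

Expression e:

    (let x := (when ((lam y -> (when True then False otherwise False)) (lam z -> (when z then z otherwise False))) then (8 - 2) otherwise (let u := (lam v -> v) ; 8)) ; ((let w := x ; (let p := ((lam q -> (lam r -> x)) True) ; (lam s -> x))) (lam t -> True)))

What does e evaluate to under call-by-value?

Answer: 8

Derivation:
step 0: (let x = (if ((\y.(if true then false else false)) (\z.(if z then z else false))) then (8 - 2) else (let u = (\v.v) in 8)) in ((let w = x in (let p = ((\q.(\r.x)) true) in (\s.x))) (\t.true)))
step 1: [beta@0.0] (let x = (if (if true then false else false) then (8 - 2) else (let u = (\v.v) in 8)) in ((let w = x in (let p = ((\q.(\r.x)) true) in (\s.x))) (\t.true)))
step 2: [if@0.0] (let x = (if false then (8 - 2) else (let u = (\v.v) in 8)) in ((let w = x in (let p = ((\q.(\r.x)) true) in (\s.x))) (\t.true)))
step 3: [if@0] (let x = (let u = (\v.v) in 8) in ((let w = x in (let p = ((\q.(\r.x)) true) in (\s.x))) (\t.true)))
step 4: [let@0] (let x = 8 in ((let w = x in (let p = ((\q.(\r.x)) true) in (\s.x))) (\t.true)))
step 5: [let@root] ((let w = 8 in (let p = ((\q.(\r.8)) true) in (\s.8))) (\t.true))
step 6: [let@0] ((let p = ((\q.(\r.8)) true) in (\s.8)) (\t.true))
step 7: [beta@0.0] ((let p = (\r.8) in (\s.8)) (\t.true))
step 8: [let@0] ((\s.8) (\t.true))
step 9: [beta@root] 8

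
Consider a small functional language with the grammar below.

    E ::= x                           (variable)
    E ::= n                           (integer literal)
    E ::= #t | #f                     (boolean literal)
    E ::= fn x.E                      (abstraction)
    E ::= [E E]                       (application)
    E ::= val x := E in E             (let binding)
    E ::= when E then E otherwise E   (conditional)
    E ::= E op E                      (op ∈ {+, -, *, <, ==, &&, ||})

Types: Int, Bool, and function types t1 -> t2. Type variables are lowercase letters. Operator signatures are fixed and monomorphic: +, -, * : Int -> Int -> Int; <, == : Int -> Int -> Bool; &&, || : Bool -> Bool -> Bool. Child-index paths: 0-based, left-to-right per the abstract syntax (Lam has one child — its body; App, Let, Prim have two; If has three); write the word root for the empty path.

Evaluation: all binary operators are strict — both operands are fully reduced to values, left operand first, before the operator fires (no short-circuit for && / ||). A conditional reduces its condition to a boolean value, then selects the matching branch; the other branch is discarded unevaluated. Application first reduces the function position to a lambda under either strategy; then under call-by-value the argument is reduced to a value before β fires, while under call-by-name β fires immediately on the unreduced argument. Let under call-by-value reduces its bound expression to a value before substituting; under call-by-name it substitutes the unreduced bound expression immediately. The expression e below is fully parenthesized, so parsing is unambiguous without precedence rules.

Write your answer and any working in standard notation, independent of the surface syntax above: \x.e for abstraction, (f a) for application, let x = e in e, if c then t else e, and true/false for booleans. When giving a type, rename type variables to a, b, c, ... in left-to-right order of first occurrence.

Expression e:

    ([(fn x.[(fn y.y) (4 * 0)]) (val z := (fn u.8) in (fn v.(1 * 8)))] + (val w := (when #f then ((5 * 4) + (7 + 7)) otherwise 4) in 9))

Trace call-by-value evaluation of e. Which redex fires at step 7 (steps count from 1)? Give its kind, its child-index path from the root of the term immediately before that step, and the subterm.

Answer: delta at root : (0 + 9)

Working:
step 0: (((\x.((\y.y) (4 * 0))) (let z = (\u.8) in (\v.(1 * 8)))) + (let w = (if false then ((5 * 4) + (7 + 7)) else 4) in 9))
step 1: [let@0.1] (((\x.((\y.y) (4 * 0))) (\v.(1 * 8))) + (let w = (if false then ((5 * 4) + (7 + 7)) else 4) in 9))
step 2: [beta@0] (((\y.y) (4 * 0)) + (let w = (if false then ((5 * 4) + (7 + 7)) else 4) in 9))
step 3: [delta@0.1] (((\y.y) 0) + (let w = (if false then ((5 * 4) + (7 + 7)) else 4) in 9))
step 4: [beta@0] (0 + (let w = (if false then ((5 * 4) + (7 + 7)) else 4) in 9))
step 5: [if@1.0] (0 + (let w = 4 in 9))
step 6: [let@1] (0 + 9)
step 7: [delta@root] 9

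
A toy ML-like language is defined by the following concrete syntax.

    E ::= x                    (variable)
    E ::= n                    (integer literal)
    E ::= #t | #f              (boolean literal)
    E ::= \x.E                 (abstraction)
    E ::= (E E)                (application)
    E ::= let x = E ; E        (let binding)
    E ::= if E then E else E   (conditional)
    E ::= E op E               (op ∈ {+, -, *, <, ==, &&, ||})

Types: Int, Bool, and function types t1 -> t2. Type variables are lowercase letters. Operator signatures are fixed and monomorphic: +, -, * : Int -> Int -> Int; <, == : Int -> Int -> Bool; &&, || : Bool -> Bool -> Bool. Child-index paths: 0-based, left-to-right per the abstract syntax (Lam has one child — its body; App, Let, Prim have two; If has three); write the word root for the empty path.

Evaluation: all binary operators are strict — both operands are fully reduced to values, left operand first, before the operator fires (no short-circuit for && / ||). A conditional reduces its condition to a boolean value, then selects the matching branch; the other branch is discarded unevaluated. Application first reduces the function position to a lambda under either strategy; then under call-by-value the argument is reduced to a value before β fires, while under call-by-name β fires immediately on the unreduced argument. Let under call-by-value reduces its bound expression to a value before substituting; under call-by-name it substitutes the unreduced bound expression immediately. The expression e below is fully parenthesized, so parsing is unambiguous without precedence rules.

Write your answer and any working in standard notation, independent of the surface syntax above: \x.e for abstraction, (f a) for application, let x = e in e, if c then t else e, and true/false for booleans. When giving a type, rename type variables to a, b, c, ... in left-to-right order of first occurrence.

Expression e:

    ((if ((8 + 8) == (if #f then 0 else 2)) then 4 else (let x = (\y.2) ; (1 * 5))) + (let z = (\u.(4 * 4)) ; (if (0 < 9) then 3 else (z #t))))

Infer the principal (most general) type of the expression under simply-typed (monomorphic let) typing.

Answer: Int

Working:
  unify Int ~ Int
  unify Int ~ Int
  unify Int ~ Int
  unify Bool ~ Bool
  unify Int ~ Int
  unify Int ~ Int
  unify Bool ~ Bool
\y._ : a -> Int
let x : a -> Int
  unify Int ~ Int
  unify Int ~ Int
  unify Int ~ Int
  unify Int ~ Int
  unify Int ~ Int
  unify Int ~ Int
\u._ : b -> Int
let z : b -> Int
  unify Int ~ Int
  unify Int ~ Int
  unify Bool ~ Bool
z : b -> Int
  unify b -> Int ~ Bool -> c
  unify b ~ Bool
  unify Int ~ c
_ _ : Int
  unify Int ~ Int
  unify Int ~ Int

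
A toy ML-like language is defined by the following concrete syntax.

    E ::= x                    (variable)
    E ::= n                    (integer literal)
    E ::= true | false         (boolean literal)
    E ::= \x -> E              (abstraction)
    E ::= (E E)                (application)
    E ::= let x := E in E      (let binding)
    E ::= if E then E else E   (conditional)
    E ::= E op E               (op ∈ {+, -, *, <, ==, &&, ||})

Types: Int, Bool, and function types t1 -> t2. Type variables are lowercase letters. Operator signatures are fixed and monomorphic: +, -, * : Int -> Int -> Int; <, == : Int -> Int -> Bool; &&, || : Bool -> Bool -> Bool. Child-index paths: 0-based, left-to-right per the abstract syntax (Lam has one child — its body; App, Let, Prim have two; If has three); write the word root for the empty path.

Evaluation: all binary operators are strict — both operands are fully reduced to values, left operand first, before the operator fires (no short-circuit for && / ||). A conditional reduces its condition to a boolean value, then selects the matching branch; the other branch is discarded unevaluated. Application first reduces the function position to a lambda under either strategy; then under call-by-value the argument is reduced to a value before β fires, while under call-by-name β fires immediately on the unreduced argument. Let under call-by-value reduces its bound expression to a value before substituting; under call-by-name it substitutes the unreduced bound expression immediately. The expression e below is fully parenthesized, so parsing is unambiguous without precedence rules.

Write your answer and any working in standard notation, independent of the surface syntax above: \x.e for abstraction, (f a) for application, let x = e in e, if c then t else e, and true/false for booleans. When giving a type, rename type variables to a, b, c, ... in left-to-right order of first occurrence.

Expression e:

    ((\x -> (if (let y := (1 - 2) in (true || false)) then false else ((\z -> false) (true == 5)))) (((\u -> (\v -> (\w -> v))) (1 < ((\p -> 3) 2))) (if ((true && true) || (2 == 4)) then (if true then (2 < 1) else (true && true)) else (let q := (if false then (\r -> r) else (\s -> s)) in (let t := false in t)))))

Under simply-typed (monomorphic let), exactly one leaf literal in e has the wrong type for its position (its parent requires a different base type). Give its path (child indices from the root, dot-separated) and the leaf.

Answer: 0.0.2.1.0 : true

Derivation:
  unify Int ~ Int
  unify Int ~ Int
let y : Int
  unify Bool ~ Bool
  unify Bool ~ Bool
  unify Bool ~ Bool
\z._ : b -> Bool
  unify Bool ~ Int
  FAIL: mismatch Bool ~ Int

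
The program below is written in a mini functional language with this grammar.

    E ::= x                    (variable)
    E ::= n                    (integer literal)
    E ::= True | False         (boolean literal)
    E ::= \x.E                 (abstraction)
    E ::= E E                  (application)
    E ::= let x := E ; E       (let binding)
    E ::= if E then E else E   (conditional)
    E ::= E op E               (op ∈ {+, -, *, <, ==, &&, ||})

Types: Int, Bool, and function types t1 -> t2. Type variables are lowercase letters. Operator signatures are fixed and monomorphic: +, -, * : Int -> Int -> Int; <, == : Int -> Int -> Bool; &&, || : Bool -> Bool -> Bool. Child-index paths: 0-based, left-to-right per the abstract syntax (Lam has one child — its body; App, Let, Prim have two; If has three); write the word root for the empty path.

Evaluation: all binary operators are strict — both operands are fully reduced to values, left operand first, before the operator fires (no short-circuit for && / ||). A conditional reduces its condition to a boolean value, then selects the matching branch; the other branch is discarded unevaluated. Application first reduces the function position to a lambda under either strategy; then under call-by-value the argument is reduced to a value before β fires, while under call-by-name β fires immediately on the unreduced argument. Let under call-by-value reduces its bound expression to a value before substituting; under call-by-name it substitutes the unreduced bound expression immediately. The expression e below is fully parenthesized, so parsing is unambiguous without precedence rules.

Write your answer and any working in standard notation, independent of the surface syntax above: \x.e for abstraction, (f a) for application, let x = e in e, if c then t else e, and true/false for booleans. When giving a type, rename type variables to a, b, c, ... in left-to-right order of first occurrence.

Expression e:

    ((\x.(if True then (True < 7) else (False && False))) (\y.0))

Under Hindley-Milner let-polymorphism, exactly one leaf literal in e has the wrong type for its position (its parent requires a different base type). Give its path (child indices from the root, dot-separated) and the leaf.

Answer: 0.0.1.0 : true

Trace:
  unify Bool ~ Bool
  unify Bool ~ Int
  FAIL: mismatch Bool ~ Int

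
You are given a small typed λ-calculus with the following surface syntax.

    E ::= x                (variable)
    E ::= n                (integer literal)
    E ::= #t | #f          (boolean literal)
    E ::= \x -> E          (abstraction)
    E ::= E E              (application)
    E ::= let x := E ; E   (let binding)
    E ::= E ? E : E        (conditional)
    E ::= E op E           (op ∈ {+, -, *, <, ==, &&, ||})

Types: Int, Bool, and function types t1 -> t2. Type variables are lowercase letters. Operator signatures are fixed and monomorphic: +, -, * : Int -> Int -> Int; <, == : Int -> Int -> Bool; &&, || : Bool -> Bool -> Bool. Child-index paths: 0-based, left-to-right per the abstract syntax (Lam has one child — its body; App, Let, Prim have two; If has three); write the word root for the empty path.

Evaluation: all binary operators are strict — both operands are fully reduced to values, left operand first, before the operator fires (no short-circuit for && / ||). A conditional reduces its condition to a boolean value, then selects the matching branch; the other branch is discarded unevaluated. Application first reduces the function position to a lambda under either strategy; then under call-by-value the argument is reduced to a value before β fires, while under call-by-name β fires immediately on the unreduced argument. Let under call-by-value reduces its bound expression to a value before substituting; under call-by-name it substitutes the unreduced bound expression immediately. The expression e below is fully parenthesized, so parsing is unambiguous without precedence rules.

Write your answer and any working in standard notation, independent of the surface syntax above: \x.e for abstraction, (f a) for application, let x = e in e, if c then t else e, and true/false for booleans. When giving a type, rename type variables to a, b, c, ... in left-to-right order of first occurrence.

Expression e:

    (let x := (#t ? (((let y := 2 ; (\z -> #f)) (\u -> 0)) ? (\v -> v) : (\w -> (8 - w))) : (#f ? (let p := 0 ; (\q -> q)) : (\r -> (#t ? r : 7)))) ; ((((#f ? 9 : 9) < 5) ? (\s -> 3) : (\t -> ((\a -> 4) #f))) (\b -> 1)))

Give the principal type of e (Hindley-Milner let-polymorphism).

Derivation:
  unify Bool ~ Bool
let y : Int
\z._ : a -> Bool
\u._ : b -> Int
  unify a -> Bool ~ (b -> Int) -> c
  unify a ~ b -> Int
  unify Bool ~ c
_ _ : Bool
  unify Bool ~ Bool
v : d
\v._ : d -> d
  unify Int ~ Int
w : e
  unify e ~ Int
\w._ : Int -> Int
  unify d -> d ~ Int -> Int
  unify d ~ Int
  unify Int ~ Int
  unify Bool ~ Bool
let p : Int
q : f
\q._ : f -> f
  unify Bool ~ Bool
r : g
  unify g ~ Int
\r._ : Int -> Int
  unify f -> f ~ Int -> Int
  unify f ~ Int
  unify Int ~ Int
  unify Int -> Int ~ Int -> Int
  unify Int ~ Int
  unify Int ~ Int
let x : Int -> Int
  unify Bool ~ Bool
  unify Int ~ Int
  unify Int ~ Int
  unify Int ~ Int
  unify Bool ~ Bool
\s._ : h -> Int
\a._ : j -> Int
  unify j -> Int ~ Bool -> k
  unify j ~ Bool
  unify Int ~ k
_ _ : Int
\t._ : i -> Int
  unify h -> Int ~ i -> Int
  unify h ~ i
  unify Int ~ Int
\b._ : l -> Int
  unify i -> Int ~ (l -> Int) -> m
  unify i ~ l -> Int
  unify Int ~ m
_ _ : Int

Answer: Int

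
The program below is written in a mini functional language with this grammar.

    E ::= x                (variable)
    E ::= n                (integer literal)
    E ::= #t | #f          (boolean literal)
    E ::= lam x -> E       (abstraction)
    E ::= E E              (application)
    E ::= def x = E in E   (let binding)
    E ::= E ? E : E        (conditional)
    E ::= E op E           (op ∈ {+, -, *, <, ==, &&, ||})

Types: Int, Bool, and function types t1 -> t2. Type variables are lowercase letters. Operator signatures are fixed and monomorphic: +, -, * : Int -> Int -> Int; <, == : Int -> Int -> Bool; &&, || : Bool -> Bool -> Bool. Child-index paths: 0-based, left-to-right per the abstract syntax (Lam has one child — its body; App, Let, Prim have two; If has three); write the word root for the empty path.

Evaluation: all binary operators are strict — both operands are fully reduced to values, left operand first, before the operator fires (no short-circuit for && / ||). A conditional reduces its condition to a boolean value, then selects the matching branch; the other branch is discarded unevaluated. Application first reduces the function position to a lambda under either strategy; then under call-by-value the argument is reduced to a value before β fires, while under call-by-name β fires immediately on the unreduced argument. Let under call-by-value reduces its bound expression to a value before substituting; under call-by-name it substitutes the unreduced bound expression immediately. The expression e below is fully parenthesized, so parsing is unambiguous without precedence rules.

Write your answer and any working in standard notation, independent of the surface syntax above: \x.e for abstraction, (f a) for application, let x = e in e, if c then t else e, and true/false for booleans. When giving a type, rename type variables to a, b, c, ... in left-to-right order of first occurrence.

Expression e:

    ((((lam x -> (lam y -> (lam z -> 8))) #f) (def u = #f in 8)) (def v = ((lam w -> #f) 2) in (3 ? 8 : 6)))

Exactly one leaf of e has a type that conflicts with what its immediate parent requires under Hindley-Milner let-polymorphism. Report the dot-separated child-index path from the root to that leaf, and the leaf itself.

Answer: 1.1.0 : 3

Derivation:
\z._ : c -> Int
\y._ : b -> c -> Int
\x._ : a -> b -> c -> Int
  unify a -> b -> c -> Int ~ Bool -> d
  unify a ~ Bool
  unify b -> c -> Int ~ d
_ _ : b -> c -> Int
let u : Bool
  unify b -> c -> Int ~ Int -> e
  unify b ~ Int
  unify c -> Int ~ e
_ _ : c -> Int
\w._ : f -> Bool
  unify f -> Bool ~ Int -> g
  unify f ~ Int
  unify Bool ~ g
_ _ : Bool
let v : Bool
  unify Int ~ Bool
  FAIL: mismatch Int ~ Bool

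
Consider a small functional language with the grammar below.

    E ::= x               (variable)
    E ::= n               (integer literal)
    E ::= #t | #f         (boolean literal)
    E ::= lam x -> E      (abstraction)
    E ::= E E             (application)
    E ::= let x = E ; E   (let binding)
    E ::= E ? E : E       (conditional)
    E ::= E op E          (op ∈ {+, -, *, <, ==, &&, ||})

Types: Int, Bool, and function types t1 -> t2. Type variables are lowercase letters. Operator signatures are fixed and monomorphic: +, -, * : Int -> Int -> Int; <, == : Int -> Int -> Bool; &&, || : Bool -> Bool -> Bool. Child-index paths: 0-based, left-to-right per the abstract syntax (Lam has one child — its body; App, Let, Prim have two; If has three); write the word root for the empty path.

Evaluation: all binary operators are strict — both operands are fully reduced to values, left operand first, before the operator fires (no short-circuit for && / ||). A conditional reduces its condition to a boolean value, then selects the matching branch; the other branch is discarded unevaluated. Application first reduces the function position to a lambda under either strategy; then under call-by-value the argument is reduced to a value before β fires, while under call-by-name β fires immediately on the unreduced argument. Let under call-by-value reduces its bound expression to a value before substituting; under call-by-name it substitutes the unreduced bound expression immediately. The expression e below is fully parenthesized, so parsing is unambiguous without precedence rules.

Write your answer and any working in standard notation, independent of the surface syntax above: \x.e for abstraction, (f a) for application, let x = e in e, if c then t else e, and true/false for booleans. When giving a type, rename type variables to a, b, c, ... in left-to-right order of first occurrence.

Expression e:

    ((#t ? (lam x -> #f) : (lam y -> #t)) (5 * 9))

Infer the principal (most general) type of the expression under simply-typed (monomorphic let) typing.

Working:
  unify Bool ~ Bool
\x._ : a -> Bool
\y._ : b -> Bool
  unify a -> Bool ~ b -> Bool
  unify a ~ b
  unify Bool ~ Bool
  unify Int ~ Int
  unify Int ~ Int
  unify b -> Bool ~ Int -> c
  unify b ~ Int
  unify Bool ~ c
_ _ : Bool

Answer: Bool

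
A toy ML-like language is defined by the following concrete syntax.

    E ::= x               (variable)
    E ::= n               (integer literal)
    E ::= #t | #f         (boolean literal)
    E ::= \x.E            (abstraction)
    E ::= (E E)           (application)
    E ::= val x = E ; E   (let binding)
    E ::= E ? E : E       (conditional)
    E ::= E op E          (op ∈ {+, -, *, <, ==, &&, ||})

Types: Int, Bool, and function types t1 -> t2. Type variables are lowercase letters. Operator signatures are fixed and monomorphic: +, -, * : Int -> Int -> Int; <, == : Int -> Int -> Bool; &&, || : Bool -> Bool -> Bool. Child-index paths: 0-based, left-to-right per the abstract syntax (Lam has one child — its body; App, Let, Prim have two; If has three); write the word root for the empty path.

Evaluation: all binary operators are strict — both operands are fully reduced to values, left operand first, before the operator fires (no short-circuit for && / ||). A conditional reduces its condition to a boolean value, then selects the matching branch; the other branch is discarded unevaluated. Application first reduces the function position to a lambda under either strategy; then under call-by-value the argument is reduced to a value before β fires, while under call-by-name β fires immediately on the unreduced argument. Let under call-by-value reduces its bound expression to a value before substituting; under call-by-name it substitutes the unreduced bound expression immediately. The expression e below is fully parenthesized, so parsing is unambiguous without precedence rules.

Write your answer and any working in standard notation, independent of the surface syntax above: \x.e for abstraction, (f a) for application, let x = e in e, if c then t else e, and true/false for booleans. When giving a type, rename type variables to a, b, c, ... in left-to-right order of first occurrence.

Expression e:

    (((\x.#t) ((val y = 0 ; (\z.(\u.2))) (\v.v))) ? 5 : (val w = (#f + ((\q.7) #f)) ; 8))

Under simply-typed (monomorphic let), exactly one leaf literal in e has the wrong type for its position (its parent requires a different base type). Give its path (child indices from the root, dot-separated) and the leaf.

Derivation:
\x._ : a -> Bool
let y : Int
\u._ : c -> Int
\z._ : b -> c -> Int
v : d
\v._ : d -> d
  unify b -> c -> Int ~ (d -> d) -> e
  unify b ~ d -> d
  unify c -> Int ~ e
_ _ : c -> Int
  unify a -> Bool ~ (c -> Int) -> f
  unify a ~ c -> Int
  unify Bool ~ f
_ _ : Bool
  unify Bool ~ Bool
  unify Bool ~ Int
  FAIL: mismatch Bool ~ Int

Answer: 2.0.0 : false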